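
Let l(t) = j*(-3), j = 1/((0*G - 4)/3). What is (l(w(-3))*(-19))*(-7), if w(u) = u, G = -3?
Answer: 1197/4 ≈ 299.25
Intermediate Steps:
j = -¾ (j = 1/((0*(-3) - 4)/3) = 1/((0 - 4)*(⅓)) = 1/(-4*⅓) = 1/(-4/3) = -¾ ≈ -0.75000)
l(t) = 9/4 (l(t) = -¾*(-3) = 9/4)
(l(w(-3))*(-19))*(-7) = ((9/4)*(-19))*(-7) = -171/4*(-7) = 1197/4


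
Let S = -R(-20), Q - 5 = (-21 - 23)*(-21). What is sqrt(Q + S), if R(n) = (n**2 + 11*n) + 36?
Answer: sqrt(713) ≈ 26.702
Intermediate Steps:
Q = 929 (Q = 5 + (-21 - 23)*(-21) = 5 - 44*(-21) = 5 + 924 = 929)
R(n) = 36 + n**2 + 11*n
S = -216 (S = -(36 + (-20)**2 + 11*(-20)) = -(36 + 400 - 220) = -1*216 = -216)
sqrt(Q + S) = sqrt(929 - 216) = sqrt(713)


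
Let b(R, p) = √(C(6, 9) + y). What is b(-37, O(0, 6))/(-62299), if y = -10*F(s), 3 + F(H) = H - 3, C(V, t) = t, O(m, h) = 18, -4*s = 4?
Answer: -√79/62299 ≈ -0.00014267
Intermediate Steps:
s = -1 (s = -¼*4 = -1)
F(H) = -6 + H (F(H) = -3 + (H - 3) = -3 + (-3 + H) = -6 + H)
y = 70 (y = -10*(-6 - 1) = -10*(-7) = 70)
b(R, p) = √79 (b(R, p) = √(9 + 70) = √79)
b(-37, O(0, 6))/(-62299) = √79/(-62299) = √79*(-1/62299) = -√79/62299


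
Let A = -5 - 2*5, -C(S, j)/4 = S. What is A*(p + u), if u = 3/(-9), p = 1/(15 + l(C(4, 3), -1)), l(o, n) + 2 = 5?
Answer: 25/6 ≈ 4.1667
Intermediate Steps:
C(S, j) = -4*S
l(o, n) = 3 (l(o, n) = -2 + 5 = 3)
p = 1/18 (p = 1/(15 + 3) = 1/18 ≈ 0.055556)
u = -⅓ (u = 3*(-⅑) = -⅓ ≈ -0.33333)
A = -15 (A = -5 - 10 = -15)
A*(p + u) = -15*(1/18 - ⅓) = -15*(-5/18) = 25/6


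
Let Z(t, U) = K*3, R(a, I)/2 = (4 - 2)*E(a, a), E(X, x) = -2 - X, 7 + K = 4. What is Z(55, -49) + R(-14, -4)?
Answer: 39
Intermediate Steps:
K = -3 (K = -7 + 4 = -3)
R(a, I) = -8 - 4*a (R(a, I) = 2*((4 - 2)*(-2 - a)) = 2*(2*(-2 - a)) = 2*(-4 - 2*a) = -8 - 4*a)
Z(t, U) = -9 (Z(t, U) = -3*3 = -9)
Z(55, -49) + R(-14, -4) = -9 + (-8 - 4*(-14)) = -9 + (-8 + 56) = -9 + 48 = 39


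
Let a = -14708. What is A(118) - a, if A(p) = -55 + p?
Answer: 14771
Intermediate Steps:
A(118) - a = (-55 + 118) - 1*(-14708) = 63 + 14708 = 14771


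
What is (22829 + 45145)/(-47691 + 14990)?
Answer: -67974/32701 ≈ -2.0787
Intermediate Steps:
(22829 + 45145)/(-47691 + 14990) = 67974/(-32701) = 67974*(-1/32701) = -67974/32701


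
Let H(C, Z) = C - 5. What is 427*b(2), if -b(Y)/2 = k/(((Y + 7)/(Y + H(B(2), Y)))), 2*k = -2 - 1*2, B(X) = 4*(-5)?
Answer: -39284/9 ≈ -4364.9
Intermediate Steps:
B(X) = -20
H(C, Z) = -5 + C
k = -2 (k = (-2 - 1*2)/2 = (-2 - 2)/2 = (½)*(-4) = -2)
b(Y) = 4*(-25 + Y)/(7 + Y) (b(Y) = -(-4)/((Y + 7)/(Y + (-5 - 20))) = -(-4)/((7 + Y)/(Y - 25)) = -(-4)/((7 + Y)/(-25 + Y)) = -(-4)*(-25 + Y)/(7 + Y) = 4*(-25 + Y)/(7 + Y))
427*b(2) = 427*(4*(-25 + 2)/(7 + 2)) = 427*(4*(-23)/9) = 427*(4*(⅑)*(-23)) = 427*(-92/9) = -39284/9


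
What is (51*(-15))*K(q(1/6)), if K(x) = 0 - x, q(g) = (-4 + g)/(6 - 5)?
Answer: -5865/2 ≈ -2932.5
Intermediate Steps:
q(g) = -4 + g (q(g) = (-4 + g)/1 = (-4 + g)*1 = -4 + g)
K(x) = -x
(51*(-15))*K(q(1/6)) = (51*(-15))*(-(-4 + 1/6)) = -(-765)*(-4 + ⅙) = -(-765)*(-23)/6 = -765*23/6 = -5865/2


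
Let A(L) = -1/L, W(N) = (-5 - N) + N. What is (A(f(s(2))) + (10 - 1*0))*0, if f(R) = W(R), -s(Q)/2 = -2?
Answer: 0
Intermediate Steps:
s(Q) = 4 (s(Q) = -2*(-2) = 4)
W(N) = -5
f(R) = -5
(A(f(s(2))) + (10 - 1*0))*0 = (-1/(-5) + (10 - 1*0))*0 = (-1*(-1/5) + (10 + 0))*0 = (1/5 + 10)*0 = (51/5)*0 = 0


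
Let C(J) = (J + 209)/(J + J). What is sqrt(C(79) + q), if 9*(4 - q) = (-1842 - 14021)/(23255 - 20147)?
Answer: sqrt(866746190751)/368298 ≈ 2.5278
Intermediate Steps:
C(J) = (209 + J)/(2*J) (C(J) = (209 + J)/((2*J)) = (209 + J)*(1/(2*J)) = (209 + J)/(2*J))
q = 127751/27972 (q = 4 - (-1842 - 14021)/(9*(23255 - 20147)) = 4 - (-15863)/(9*3108) = 4 - 1/9*(-15863/3108) = 4 + 15863/27972 = 127751/27972 ≈ 4.5671)
sqrt(C(79) + q) = sqrt((1/2)*(209 + 79)/79 + 127751/27972) = sqrt((1/2)*(1/79)*288 + 127751/27972) = sqrt(144/79 + 127751/27972) = sqrt(14120297/2209788) = sqrt(866746190751)/368298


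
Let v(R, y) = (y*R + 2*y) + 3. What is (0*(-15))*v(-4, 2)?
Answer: 0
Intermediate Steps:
v(R, y) = 3 + 2*y + R*y (v(R, y) = (R*y + 2*y) + 3 = (2*y + R*y) + 3 = 3 + 2*y + R*y)
(0*(-15))*v(-4, 2) = (0*(-15))*(3 + 2*2 - 4*2) = 0*(3 + 4 - 8) = 0*(-1) = 0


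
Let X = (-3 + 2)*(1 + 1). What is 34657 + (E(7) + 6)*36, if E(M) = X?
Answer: 34801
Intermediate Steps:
X = -2 (X = -1*2 = -2)
E(M) = -2
34657 + (E(7) + 6)*36 = 34657 + (-2 + 6)*36 = 34657 + 4*36 = 34657 + 144 = 34801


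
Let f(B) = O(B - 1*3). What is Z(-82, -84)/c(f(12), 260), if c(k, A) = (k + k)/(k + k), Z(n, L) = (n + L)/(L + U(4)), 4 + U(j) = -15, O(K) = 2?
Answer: 166/103 ≈ 1.6117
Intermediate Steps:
U(j) = -19 (U(j) = -4 - 15 = -19)
Z(n, L) = (L + n)/(-19 + L) (Z(n, L) = (n + L)/(L - 19) = (L + n)/(-19 + L))
f(B) = 2
c(k, A) = 1 (c(k, A) = (2*k)/((2*k)) = (2*k)*(1/(2*k)) = 1)
Z(-82, -84)/c(f(12), 260) = ((-84 - 82)/(-19 - 84))/1 = (-166/(-103))*1 = -1/103*(-166)*1 = (166/103)*1 = 166/103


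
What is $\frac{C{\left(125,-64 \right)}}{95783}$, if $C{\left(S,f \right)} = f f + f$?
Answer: $\frac{4032}{95783} \approx 0.042095$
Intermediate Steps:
$C{\left(S,f \right)} = f + f^{2}$ ($C{\left(S,f \right)} = f^{2} + f = f + f^{2}$)
$\frac{C{\left(125,-64 \right)}}{95783} = \frac{\left(-64\right) \left(1 - 64\right)}{95783} = \left(-64\right) \left(-63\right) \frac{1}{95783} = 4032 \cdot \frac{1}{95783} = \frac{4032}{95783}$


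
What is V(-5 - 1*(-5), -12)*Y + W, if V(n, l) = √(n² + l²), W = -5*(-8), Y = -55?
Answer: -620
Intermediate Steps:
W = 40
V(n, l) = √(l² + n²)
V(-5 - 1*(-5), -12)*Y + W = √((-12)² + (-5 - 1*(-5))²)*(-55) + 40 = √(144 + (-5 + 5)²)*(-55) + 40 = √(144 + 0²)*(-55) + 40 = √(144 + 0)*(-55) + 40 = √144*(-55) + 40 = 12*(-55) + 40 = -660 + 40 = -620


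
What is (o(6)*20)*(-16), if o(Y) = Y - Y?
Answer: 0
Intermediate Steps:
o(Y) = 0
(o(6)*20)*(-16) = (0*20)*(-16) = 0*(-16) = 0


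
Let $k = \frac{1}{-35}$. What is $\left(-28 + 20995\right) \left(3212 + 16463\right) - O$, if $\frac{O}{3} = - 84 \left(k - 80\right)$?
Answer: $\frac{2062527789}{5} \approx 4.1251 \cdot 10^{8}$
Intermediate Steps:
$k = - \frac{1}{35} \approx -0.028571$
$O = \frac{100836}{5}$ ($O = 3 \left(- 84 \left(- \frac{1}{35} - 80\right)\right) = 3 \left(\left(-84\right) \left(- \frac{2801}{35}\right)\right) = 3 \cdot \frac{33612}{5} = \frac{100836}{5} \approx 20167.0$)
$\left(-28 + 20995\right) \left(3212 + 16463\right) - O = \left(-28 + 20995\right) \left(3212 + 16463\right) - \frac{100836}{5} = 20967 \cdot 19675 - \frac{100836}{5} = 412525725 - \frac{100836}{5} = \frac{2062527789}{5}$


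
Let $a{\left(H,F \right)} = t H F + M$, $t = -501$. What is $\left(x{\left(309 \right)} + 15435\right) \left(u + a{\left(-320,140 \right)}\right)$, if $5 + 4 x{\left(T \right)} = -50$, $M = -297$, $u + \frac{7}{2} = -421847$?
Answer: $\frac{2716934638925}{8} \approx 3.3962 \cdot 10^{11}$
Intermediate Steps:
$u = - \frac{843701}{2}$ ($u = - \frac{7}{2} - 421847 = - \frac{843701}{2} \approx -4.2185 \cdot 10^{5}$)
$x{\left(T \right)} = - \frac{55}{4}$ ($x{\left(T \right)} = - \frac{5}{4} + \frac{1}{4} \left(-50\right) = - \frac{5}{4} - \frac{25}{2} = - \frac{55}{4}$)
$a{\left(H,F \right)} = -297 - 501 F H$ ($a{\left(H,F \right)} = - 501 H F - 297 = - 501 F H - 297 = -297 - 501 F H$)
$\left(x{\left(309 \right)} + 15435\right) \left(u + a{\left(-320,140 \right)}\right) = \left(- \frac{55}{4} + 15435\right) \left(- \frac{843701}{2} - \left(297 + 70140 \left(-320\right)\right)\right) = \frac{61685 \left(- \frac{843701}{2} + \left(-297 + 22444800\right)\right)}{4} = \frac{61685 \left(- \frac{843701}{2} + 22444503\right)}{4} = \frac{61685}{4} \cdot \frac{44045305}{2} = \frac{2716934638925}{8}$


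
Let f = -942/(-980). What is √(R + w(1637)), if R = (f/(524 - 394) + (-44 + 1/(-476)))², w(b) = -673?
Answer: 12*√642595075781/270725 ≈ 35.532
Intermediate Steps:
f = 471/490 (f = -942*(-1/980) = 471/490 ≈ 0.96122)
R = 141859224158089/73292025625 (R = (471/(490*(524 - 394)) + (-44 + 1/(-476)))² = ((471/490)/130 + (-44 - 1/476))² = ((471/490)*(1/130) - 20945/476)² = (471/63700 - 20945/476)² = (-11910467/270725)² = 141859224158089/73292025625 ≈ 1935.5)
√(R + w(1637)) = √(141859224158089/73292025625 - 673) = √(92533690912464/73292025625) = 12*√642595075781/270725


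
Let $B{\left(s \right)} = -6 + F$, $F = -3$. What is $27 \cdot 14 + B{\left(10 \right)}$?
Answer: $369$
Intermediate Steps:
$B{\left(s \right)} = -9$ ($B{\left(s \right)} = -6 - 3 = -9$)
$27 \cdot 14 + B{\left(10 \right)} = 27 \cdot 14 - 9 = 378 - 9 = 369$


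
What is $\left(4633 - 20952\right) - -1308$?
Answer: $-15011$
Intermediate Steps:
$\left(4633 - 20952\right) - -1308 = -16319 + \left(1330 - 22\right) = -16319 + 1308 = -15011$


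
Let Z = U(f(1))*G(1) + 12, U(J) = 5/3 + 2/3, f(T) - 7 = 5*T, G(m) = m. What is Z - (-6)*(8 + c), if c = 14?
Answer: 439/3 ≈ 146.33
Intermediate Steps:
f(T) = 7 + 5*T
U(J) = 7/3 (U(J) = 5*(⅓) + 2*(⅓) = 5/3 + ⅔ = 7/3)
Z = 43/3 (Z = (7/3)*1 + 12 = 7/3 + 12 = 43/3 ≈ 14.333)
Z - (-6)*(8 + c) = 43/3 - (-6)*(8 + 14) = 43/3 - (-6)*22 = 43/3 - 1*(-132) = 43/3 + 132 = 439/3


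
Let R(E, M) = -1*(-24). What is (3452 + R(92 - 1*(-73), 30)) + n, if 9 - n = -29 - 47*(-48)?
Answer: 1258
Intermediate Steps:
n = -2218 (n = 9 - (-29 - 47*(-48)) = 9 - (-29 + 2256) = 9 - 1*2227 = 9 - 2227 = -2218)
R(E, M) = 24
(3452 + R(92 - 1*(-73), 30)) + n = (3452 + 24) - 2218 = 3476 - 2218 = 1258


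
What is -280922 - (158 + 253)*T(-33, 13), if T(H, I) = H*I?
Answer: -104603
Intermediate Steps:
-280922 - (158 + 253)*T(-33, 13) = -280922 - (158 + 253)*(-33*13) = -280922 - 411*(-429) = -280922 - 1*(-176319) = -280922 + 176319 = -104603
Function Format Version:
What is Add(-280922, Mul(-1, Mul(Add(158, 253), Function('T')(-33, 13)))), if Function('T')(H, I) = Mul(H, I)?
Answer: -104603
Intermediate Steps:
Add(-280922, Mul(-1, Mul(Add(158, 253), Function('T')(-33, 13)))) = Add(-280922, Mul(-1, Mul(Add(158, 253), Mul(-33, 13)))) = Add(-280922, Mul(-1, Mul(411, -429))) = Add(-280922, Mul(-1, -176319)) = Add(-280922, 176319) = -104603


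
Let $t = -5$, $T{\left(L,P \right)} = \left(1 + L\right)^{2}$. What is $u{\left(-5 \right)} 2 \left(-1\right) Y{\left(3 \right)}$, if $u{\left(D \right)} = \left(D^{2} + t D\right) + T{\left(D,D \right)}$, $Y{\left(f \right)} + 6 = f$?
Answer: $396$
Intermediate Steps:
$Y{\left(f \right)} = -6 + f$
$u{\left(D \right)} = D^{2} + \left(1 + D\right)^{2} - 5 D$ ($u{\left(D \right)} = \left(D^{2} - 5 D\right) + \left(1 + D\right)^{2} = D^{2} + \left(1 + D\right)^{2} - 5 D$)
$u{\left(-5 \right)} 2 \left(-1\right) Y{\left(3 \right)} = \left(1 - -15 + 2 \left(-5\right)^{2}\right) 2 \left(-1\right) \left(-6 + 3\right) = \left(1 + 15 + 2 \cdot 25\right) 2 \left(-1\right) \left(-3\right) = \left(1 + 15 + 50\right) 2 \left(-1\right) \left(-3\right) = 66 \cdot 2 \left(-1\right) \left(-3\right) = 132 \left(-1\right) \left(-3\right) = \left(-132\right) \left(-3\right) = 396$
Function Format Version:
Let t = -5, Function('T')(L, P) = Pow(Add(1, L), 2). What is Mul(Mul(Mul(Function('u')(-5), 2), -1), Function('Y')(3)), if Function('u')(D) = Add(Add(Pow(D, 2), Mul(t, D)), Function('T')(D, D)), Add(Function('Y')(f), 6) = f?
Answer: 396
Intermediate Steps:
Function('Y')(f) = Add(-6, f)
Function('u')(D) = Add(Pow(D, 2), Pow(Add(1, D), 2), Mul(-5, D)) (Function('u')(D) = Add(Add(Pow(D, 2), Mul(-5, D)), Pow(Add(1, D), 2)) = Add(Pow(D, 2), Pow(Add(1, D), 2), Mul(-5, D)))
Mul(Mul(Mul(Function('u')(-5), 2), -1), Function('Y')(3)) = Mul(Mul(Mul(Add(1, Mul(-3, -5), Mul(2, Pow(-5, 2))), 2), -1), Add(-6, 3)) = Mul(Mul(Mul(Add(1, 15, Mul(2, 25)), 2), -1), -3) = Mul(Mul(Mul(Add(1, 15, 50), 2), -1), -3) = Mul(Mul(Mul(66, 2), -1), -3) = Mul(Mul(132, -1), -3) = Mul(-132, -3) = 396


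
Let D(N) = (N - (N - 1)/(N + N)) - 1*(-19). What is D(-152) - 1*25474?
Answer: -7784681/304 ≈ -25608.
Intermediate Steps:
D(N) = 19 + N - (-1 + N)/(2*N) (D(N) = (N - (-1 + N)/(2*N)) + 19 = 19 + N - (-1 + N)/(2*N))
D(-152) - 1*25474 = (37/2 - 152 + (½)/(-152)) - 1*25474 = (37/2 - 152 + (½)*(-1/152)) - 25474 = (37/2 - 152 - 1/304) - 25474 = -40585/304 - 25474 = -7784681/304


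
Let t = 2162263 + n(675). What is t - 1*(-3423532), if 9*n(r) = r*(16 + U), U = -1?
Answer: 5586920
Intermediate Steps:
n(r) = 5*r/3 (n(r) = (r*(16 - 1))/9 = (r*15)/9 = (15*r)/9 = 5*r/3)
t = 2163388 (t = 2162263 + (5/3)*675 = 2162263 + 1125 = 2163388)
t - 1*(-3423532) = 2163388 - 1*(-3423532) = 2163388 + 3423532 = 5586920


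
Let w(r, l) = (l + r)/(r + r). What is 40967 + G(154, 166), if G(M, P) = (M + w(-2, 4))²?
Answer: 258117/4 ≈ 64529.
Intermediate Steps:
w(r, l) = (l + r)/(2*r) (w(r, l) = (l + r)/((2*r)) = (l + r)*(1/(2*r)) = (l + r)/(2*r))
G(M, P) = (-½ + M)² (G(M, P) = (M + (½)*(4 - 2)/(-2))² = (M + (½)*(-½)*2)² = (M - ½)² = (-½ + M)²)
40967 + G(154, 166) = 40967 + (-1 + 2*154)²/4 = 40967 + (-1 + 308)²/4 = 40967 + (¼)*307² = 40967 + (¼)*94249 = 40967 + 94249/4 = 258117/4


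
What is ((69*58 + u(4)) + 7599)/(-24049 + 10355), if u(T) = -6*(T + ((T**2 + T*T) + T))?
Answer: -11361/13694 ≈ -0.82963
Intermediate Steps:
u(T) = -12*T - 12*T**2 (u(T) = -6*(T + ((T**2 + T**2) + T)) = -6*(T + (2*T**2 + T)) = -6*(T + (T + 2*T**2)) = -6*(2*T + 2*T**2) = -12*T - 12*T**2)
((69*58 + u(4)) + 7599)/(-24049 + 10355) = ((69*58 - 12*4*(1 + 4)) + 7599)/(-24049 + 10355) = ((4002 - 12*4*5) + 7599)/(-13694) = ((4002 - 240) + 7599)*(-1/13694) = (3762 + 7599)*(-1/13694) = 11361*(-1/13694) = -11361/13694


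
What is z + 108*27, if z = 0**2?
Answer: 2916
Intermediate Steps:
z = 0
z + 108*27 = 0 + 108*27 = 0 + 2916 = 2916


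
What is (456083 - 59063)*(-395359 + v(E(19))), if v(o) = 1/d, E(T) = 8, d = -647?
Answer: -101556633723480/647 ≈ -1.5697e+11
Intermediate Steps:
v(o) = -1/647 (v(o) = 1/(-647) = -1/647)
(456083 - 59063)*(-395359 + v(E(19))) = (456083 - 59063)*(-395359 - 1/647) = 397020*(-255797274/647) = -101556633723480/647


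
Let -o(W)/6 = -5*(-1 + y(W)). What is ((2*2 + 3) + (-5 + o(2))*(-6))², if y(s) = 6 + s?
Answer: 1495729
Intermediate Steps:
o(W) = 150 + 30*W (o(W) = -(-30)*(-1 + (6 + W)) = -(-30)*(5 + W) = -6*(-25 - 5*W) = 150 + 30*W)
((2*2 + 3) + (-5 + o(2))*(-6))² = ((2*2 + 3) + (-5 + (150 + 30*2))*(-6))² = ((4 + 3) + (-5 + (150 + 60))*(-6))² = (7 + (-5 + 210)*(-6))² = (7 + 205*(-6))² = (7 - 1230)² = (-1223)² = 1495729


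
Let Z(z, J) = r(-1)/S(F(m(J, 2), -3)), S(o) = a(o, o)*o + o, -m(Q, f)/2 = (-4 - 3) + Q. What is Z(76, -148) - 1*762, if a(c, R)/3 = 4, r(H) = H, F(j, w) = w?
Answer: -29717/39 ≈ -761.97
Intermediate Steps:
m(Q, f) = 14 - 2*Q (m(Q, f) = -2*((-4 - 3) + Q) = -2*(-7 + Q) = 14 - 2*Q)
a(c, R) = 12 (a(c, R) = 3*4 = 12)
S(o) = 13*o (S(o) = 12*o + o = 13*o)
Z(z, J) = 1/39 (Z(z, J) = -1/(13*(-3)) = -1/(-39) = -1*(-1/39) = 1/39)
Z(76, -148) - 1*762 = 1/39 - 1*762 = 1/39 - 762 = -29717/39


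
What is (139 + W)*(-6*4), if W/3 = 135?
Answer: -13056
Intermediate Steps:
W = 405 (W = 3*135 = 405)
(139 + W)*(-6*4) = (139 + 405)*(-6*4) = 544*(-24) = -13056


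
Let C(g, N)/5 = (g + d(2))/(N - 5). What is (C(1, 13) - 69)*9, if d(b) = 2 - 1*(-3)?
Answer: -2349/4 ≈ -587.25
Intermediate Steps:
d(b) = 5 (d(b) = 2 + 3 = 5)
C(g, N) = 5*(5 + g)/(-5 + N) (C(g, N) = 5*((g + 5)/(N - 5)) = 5*((5 + g)/(-5 + N)) = 5*(5 + g)/(-5 + N))
(C(1, 13) - 69)*9 = (5*(5 + 1)/(-5 + 13) - 69)*9 = (5*6/8 - 69)*9 = (5*(⅛)*6 - 69)*9 = (15/4 - 69)*9 = -261/4*9 = -2349/4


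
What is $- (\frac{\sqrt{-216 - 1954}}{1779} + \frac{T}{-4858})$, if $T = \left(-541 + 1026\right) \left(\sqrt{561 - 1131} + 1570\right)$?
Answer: $\frac{380725}{2429} - \frac{i \sqrt{2170}}{1779} + \frac{485 i \sqrt{570}}{4858} \approx 156.74 + 2.3573 i$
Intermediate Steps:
$T = 761450 + 485 i \sqrt{570}$ ($T = 485 \left(\sqrt{-570} + 1570\right) = 485 \left(i \sqrt{570} + 1570\right) = 485 \left(1570 + i \sqrt{570}\right) = 761450 + 485 i \sqrt{570} \approx 7.6145 \cdot 10^{5} + 11579.0 i$)
$- (\frac{\sqrt{-216 - 1954}}{1779} + \frac{T}{-4858}) = - (\frac{\sqrt{-216 - 1954}}{1779} + \frac{761450 + 485 i \sqrt{570}}{-4858}) = - (\sqrt{-2170} \cdot \frac{1}{1779} + \left(761450 + 485 i \sqrt{570}\right) \left(- \frac{1}{4858}\right)) = - (i \sqrt{2170} \cdot \frac{1}{1779} - \left(\frac{380725}{2429} + \frac{485 i \sqrt{570}}{4858}\right)) = - (\frac{i \sqrt{2170}}{1779} - \left(\frac{380725}{2429} + \frac{485 i \sqrt{570}}{4858}\right)) = - (- \frac{380725}{2429} - \frac{485 i \sqrt{570}}{4858} + \frac{i \sqrt{2170}}{1779}) = \frac{380725}{2429} - \frac{i \sqrt{2170}}{1779} + \frac{485 i \sqrt{570}}{4858}$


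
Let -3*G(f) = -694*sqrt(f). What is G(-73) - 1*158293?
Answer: -158293 + 694*I*sqrt(73)/3 ≈ -1.5829e+5 + 1976.5*I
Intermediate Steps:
G(f) = 694*sqrt(f)/3 (G(f) = -(-694)*sqrt(f)/3 = 694*sqrt(f)/3)
G(-73) - 1*158293 = 694*sqrt(-73)/3 - 1*158293 = 694*(I*sqrt(73))/3 - 158293 = 694*I*sqrt(73)/3 - 158293 = -158293 + 694*I*sqrt(73)/3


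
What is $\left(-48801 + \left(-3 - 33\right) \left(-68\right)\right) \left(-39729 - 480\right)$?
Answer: $1863807777$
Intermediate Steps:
$\left(-48801 + \left(-3 - 33\right) \left(-68\right)\right) \left(-39729 - 480\right) = \left(-48801 - -2448\right) \left(-40209\right) = \left(-48801 + 2448\right) \left(-40209\right) = \left(-46353\right) \left(-40209\right) = 1863807777$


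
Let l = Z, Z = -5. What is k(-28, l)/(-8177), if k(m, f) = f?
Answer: 5/8177 ≈ 0.00061147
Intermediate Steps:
l = -5
k(-28, l)/(-8177) = -5/(-8177) = -5*(-1/8177) = 5/8177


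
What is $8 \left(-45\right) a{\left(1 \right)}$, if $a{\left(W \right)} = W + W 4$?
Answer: $-1800$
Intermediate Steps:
$a{\left(W \right)} = 5 W$ ($a{\left(W \right)} = W + 4 W = 5 W$)
$8 \left(-45\right) a{\left(1 \right)} = 8 \left(-45\right) 5 \cdot 1 = \left(-360\right) 5 = -1800$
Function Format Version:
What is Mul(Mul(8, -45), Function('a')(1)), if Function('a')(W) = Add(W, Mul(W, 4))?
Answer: -1800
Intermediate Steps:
Function('a')(W) = Mul(5, W) (Function('a')(W) = Add(W, Mul(4, W)) = Mul(5, W))
Mul(Mul(8, -45), Function('a')(1)) = Mul(Mul(8, -45), Mul(5, 1)) = Mul(-360, 5) = -1800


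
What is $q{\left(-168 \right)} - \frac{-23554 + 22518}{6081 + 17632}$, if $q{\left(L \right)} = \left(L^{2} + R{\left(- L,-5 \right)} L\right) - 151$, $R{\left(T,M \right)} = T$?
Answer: $- \frac{3579627}{23713} \approx -150.96$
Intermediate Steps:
$q{\left(L \right)} = -151$ ($q{\left(L \right)} = \left(L^{2} + - L L\right) - 151 = \left(L^{2} - L^{2}\right) - 151 = 0 - 151 = -151$)
$q{\left(-168 \right)} - \frac{-23554 + 22518}{6081 + 17632} = -151 - \frac{-23554 + 22518}{6081 + 17632} = -151 - - \frac{1036}{23713} = -151 + \frac{1036}{23713} = - \frac{3579627}{23713}$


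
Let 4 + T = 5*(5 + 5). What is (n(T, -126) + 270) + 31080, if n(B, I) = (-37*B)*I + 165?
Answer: 245967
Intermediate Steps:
T = 46 (T = -4 + 5*(5 + 5) = -4 + 5*10 = -4 + 50 = 46)
n(B, I) = 165 - 37*B*I (n(B, I) = -37*B*I + 165 = 165 - 37*B*I)
(n(T, -126) + 270) + 31080 = ((165 - 37*46*(-126)) + 270) + 31080 = ((165 + 214452) + 270) + 31080 = (214617 + 270) + 31080 = 214887 + 31080 = 245967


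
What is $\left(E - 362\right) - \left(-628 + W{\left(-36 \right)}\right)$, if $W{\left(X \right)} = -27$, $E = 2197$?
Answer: $2490$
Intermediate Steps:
$\left(E - 362\right) - \left(-628 + W{\left(-36 \right)}\right) = \left(2197 - 362\right) + \left(628 - -27\right) = 1835 + \left(628 + 27\right) = 1835 + 655 = 2490$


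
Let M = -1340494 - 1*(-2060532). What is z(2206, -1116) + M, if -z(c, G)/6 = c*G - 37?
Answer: 15491636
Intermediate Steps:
z(c, G) = 222 - 6*G*c (z(c, G) = -6*(c*G - 37) = -6*(G*c - 37) = -6*(-37 + G*c) = 222 - 6*G*c)
M = 720038 (M = -1340494 + 2060532 = 720038)
z(2206, -1116) + M = (222 - 6*(-1116)*2206) + 720038 = (222 + 14771376) + 720038 = 14771598 + 720038 = 15491636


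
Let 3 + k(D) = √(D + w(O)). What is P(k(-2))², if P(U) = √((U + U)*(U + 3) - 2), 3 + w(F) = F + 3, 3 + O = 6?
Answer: -6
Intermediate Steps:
O = 3 (O = -3 + 6 = 3)
w(F) = F (w(F) = -3 + (F + 3) = -3 + (3 + F) = F)
k(D) = -3 + √(3 + D) (k(D) = -3 + √(D + 3) = -3 + √(3 + D))
P(U) = √(-2 + 2*U*(3 + U)) (P(U) = √((2*U)*(3 + U) - 2) = √(2*U*(3 + U) - 2) = √(-2 + 2*U*(3 + U)))
P(k(-2))² = (√(-2 + 2*(-3 + √(3 - 2))² + 6*(-3 + √(3 - 2))))² = (√(-2 + 2*(-3 + √1)² + 6*(-3 + √1)))² = (√(-2 + 2*(-3 + 1)² + 6*(-3 + 1)))² = (√(-2 + 2*(-2)² + 6*(-2)))² = (√(-2 + 2*4 - 12))² = (√(-2 + 8 - 12))² = (√(-6))² = (I*√6)² = -6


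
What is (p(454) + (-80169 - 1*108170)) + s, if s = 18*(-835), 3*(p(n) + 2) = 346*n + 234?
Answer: -452795/3 ≈ -1.5093e+5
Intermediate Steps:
p(n) = 76 + 346*n/3 (p(n) = -2 + (346*n + 234)/3 = -2 + (234 + 346*n)/3 = -2 + (78 + 346*n/3) = 76 + 346*n/3)
s = -15030
(p(454) + (-80169 - 1*108170)) + s = ((76 + (346/3)*454) + (-80169 - 1*108170)) - 15030 = ((76 + 157084/3) + (-80169 - 108170)) - 15030 = (157312/3 - 188339) - 15030 = -407705/3 - 15030 = -452795/3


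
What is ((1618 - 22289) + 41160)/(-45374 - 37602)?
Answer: -20489/82976 ≈ -0.24693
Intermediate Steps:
((1618 - 22289) + 41160)/(-45374 - 37602) = (-20671 + 41160)/(-82976) = 20489*(-1/82976) = -20489/82976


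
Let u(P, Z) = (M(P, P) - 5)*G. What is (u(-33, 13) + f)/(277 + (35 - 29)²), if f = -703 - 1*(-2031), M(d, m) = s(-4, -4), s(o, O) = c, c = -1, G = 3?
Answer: 1310/313 ≈ 4.1853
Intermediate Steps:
s(o, O) = -1
M(d, m) = -1
f = 1328 (f = -703 + 2031 = 1328)
u(P, Z) = -18 (u(P, Z) = (-1 - 5)*3 = -6*3 = -18)
(u(-33, 13) + f)/(277 + (35 - 29)²) = (-18 + 1328)/(277 + (35 - 29)²) = 1310/(277 + 6²) = 1310/(277 + 36) = 1310/313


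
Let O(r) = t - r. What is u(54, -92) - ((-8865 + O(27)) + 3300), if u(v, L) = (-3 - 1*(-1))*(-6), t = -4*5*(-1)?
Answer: 5584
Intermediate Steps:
t = 20 (t = -20*(-1) = 20)
O(r) = 20 - r
u(v, L) = 12 (u(v, L) = (-3 + 1)*(-6) = -2*(-6) = 12)
u(54, -92) - ((-8865 + O(27)) + 3300) = 12 - ((-8865 + (20 - 1*27)) + 3300) = 12 - ((-8865 + (20 - 27)) + 3300) = 12 - ((-8865 - 7) + 3300) = 12 - (-8872 + 3300) = 12 - 1*(-5572) = 12 + 5572 = 5584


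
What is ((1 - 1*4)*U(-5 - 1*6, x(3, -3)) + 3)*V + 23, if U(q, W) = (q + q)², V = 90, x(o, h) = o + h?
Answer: -130387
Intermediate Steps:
x(o, h) = h + o
U(q, W) = 4*q² (U(q, W) = (2*q)² = 4*q²)
((1 - 1*4)*U(-5 - 1*6, x(3, -3)) + 3)*V + 23 = ((1 - 1*4)*(4*(-5 - 1*6)²) + 3)*90 + 23 = ((1 - 4)*(4*(-5 - 6)²) + 3)*90 + 23 = (-12*(-11)² + 3)*90 + 23 = (-12*121 + 3)*90 + 23 = (-3*484 + 3)*90 + 23 = (-1452 + 3)*90 + 23 = -1449*90 + 23 = -130410 + 23 = -130387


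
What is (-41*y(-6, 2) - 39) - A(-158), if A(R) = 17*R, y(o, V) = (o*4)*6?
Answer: 8551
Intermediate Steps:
y(o, V) = 24*o (y(o, V) = (4*o)*6 = 24*o)
(-41*y(-6, 2) - 39) - A(-158) = (-984*(-6) - 39) - 17*(-158) = (-41*(-144) - 39) - 1*(-2686) = (5904 - 39) + 2686 = 5865 + 2686 = 8551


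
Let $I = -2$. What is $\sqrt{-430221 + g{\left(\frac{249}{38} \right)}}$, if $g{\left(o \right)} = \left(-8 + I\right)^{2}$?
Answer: $i \sqrt{430121} \approx 655.84 i$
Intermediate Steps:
$g{\left(o \right)} = 100$ ($g{\left(o \right)} = \left(-8 - 2\right)^{2} = \left(-10\right)^{2} = 100$)
$\sqrt{-430221 + g{\left(\frac{249}{38} \right)}} = \sqrt{-430221 + 100} = \sqrt{-430121} = i \sqrt{430121}$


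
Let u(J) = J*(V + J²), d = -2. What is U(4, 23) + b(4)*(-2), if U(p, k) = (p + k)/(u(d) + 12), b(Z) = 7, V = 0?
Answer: -29/4 ≈ -7.2500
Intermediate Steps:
u(J) = J³ (u(J) = J*(0 + J²) = J*J² = J³)
U(p, k) = k/4 + p/4 (U(p, k) = (p + k)/((-2)³ + 12) = (k + p)/(-8 + 12) = (k + p)/4 = (k + p)*(¼) = k/4 + p/4)
U(4, 23) + b(4)*(-2) = ((¼)*23 + (¼)*4) + 7*(-2) = (23/4 + 1) - 14 = 27/4 - 14 = -29/4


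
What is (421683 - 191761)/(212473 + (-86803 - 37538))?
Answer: 10451/4006 ≈ 2.6088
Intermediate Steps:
(421683 - 191761)/(212473 + (-86803 - 37538)) = 229922/(212473 - 124341) = 229922/88132 = 229922*(1/88132) = 10451/4006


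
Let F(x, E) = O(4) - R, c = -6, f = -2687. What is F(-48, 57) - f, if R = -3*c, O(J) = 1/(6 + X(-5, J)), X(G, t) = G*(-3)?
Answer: 56050/21 ≈ 2669.0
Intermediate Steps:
X(G, t) = -3*G
O(J) = 1/21 (O(J) = 1/(6 - 3*(-5)) = 1/(6 + 15) = 1/21)
R = 18 (R = -3*(-6) = 18)
F(x, E) = -377/21 (F(x, E) = 1/21 - 1*18 = 1/21 - 18 = -377/21)
F(-48, 57) - f = -377/21 - 1*(-2687) = -377/21 + 2687 = 56050/21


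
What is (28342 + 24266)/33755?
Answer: 52608/33755 ≈ 1.5585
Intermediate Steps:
(28342 + 24266)/33755 = 52608*(1/33755) = 52608/33755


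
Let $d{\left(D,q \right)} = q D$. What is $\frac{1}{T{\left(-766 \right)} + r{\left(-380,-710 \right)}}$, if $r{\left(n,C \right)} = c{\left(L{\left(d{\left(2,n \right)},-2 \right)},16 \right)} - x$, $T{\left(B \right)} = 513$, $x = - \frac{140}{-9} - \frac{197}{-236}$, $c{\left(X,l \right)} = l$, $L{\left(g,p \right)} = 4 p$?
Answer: $\frac{2124}{1088783} \approx 0.0019508$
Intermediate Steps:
$d{\left(D,q \right)} = D q$
$x = \frac{34813}{2124}$ ($x = \left(-140\right) \left(- \frac{1}{9}\right) - - \frac{197}{236} = \frac{140}{9} + \frac{197}{236} = \frac{34813}{2124} \approx 16.39$)
$r{\left(n,C \right)} = - \frac{829}{2124}$ ($r{\left(n,C \right)} = 16 - \frac{34813}{2124} = - \frac{829}{2124}$)
$\frac{1}{T{\left(-766 \right)} + r{\left(-380,-710 \right)}} = \frac{1}{513 - \frac{829}{2124}} = \frac{1}{\frac{1088783}{2124}} = \frac{2124}{1088783}$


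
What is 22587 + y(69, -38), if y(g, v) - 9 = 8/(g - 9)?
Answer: 338942/15 ≈ 22596.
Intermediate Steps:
y(g, v) = 9 + 8/(-9 + g) (y(g, v) = 9 + 8/(g - 9) = 9 + 8/(-9 + g))
22587 + y(69, -38) = 22587 + (-73 + 9*69)/(-9 + 69) = 22587 + (-73 + 621)/60 = 22587 + (1/60)*548 = 22587 + 137/15 = 338942/15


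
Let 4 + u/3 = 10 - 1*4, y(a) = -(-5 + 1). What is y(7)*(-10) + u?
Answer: -34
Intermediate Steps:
y(a) = 4 (y(a) = -1*(-4) = 4)
u = 6 (u = -12 + 3*(10 - 1*4) = -12 + 3*(10 - 4) = -12 + 3*6 = -12 + 18 = 6)
y(7)*(-10) + u = 4*(-10) + 6 = -40 + 6 = -34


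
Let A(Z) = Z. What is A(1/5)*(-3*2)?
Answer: -6/5 ≈ -1.2000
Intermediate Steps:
A(1/5)*(-3*2) = (-3*2)/5 = (⅕)*(-6) = -6/5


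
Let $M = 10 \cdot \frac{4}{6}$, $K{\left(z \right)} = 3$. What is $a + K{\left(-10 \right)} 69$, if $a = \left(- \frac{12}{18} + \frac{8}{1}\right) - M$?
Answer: $\frac{623}{3} \approx 207.67$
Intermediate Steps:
$M = \frac{20}{3}$ ($M = 10 \cdot 4 \cdot \frac{1}{6} = 10 \cdot \frac{2}{3} = \frac{20}{3} \approx 6.6667$)
$a = \frac{2}{3}$ ($a = \left(- \frac{12}{18} + \frac{8}{1}\right) - \frac{20}{3} = \left(\left(-12\right) \frac{1}{18} + 8 \cdot 1\right) - \frac{20}{3} = \left(- \frac{2}{3} + 8\right) - \frac{20}{3} = \frac{22}{3} - \frac{20}{3} = \frac{2}{3} \approx 0.66667$)
$a + K{\left(-10 \right)} 69 = \frac{2}{3} + 3 \cdot 69 = \frac{2}{3} + 207 = \frac{623}{3}$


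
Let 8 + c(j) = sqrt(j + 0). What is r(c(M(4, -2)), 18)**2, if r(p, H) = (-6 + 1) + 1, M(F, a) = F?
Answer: 16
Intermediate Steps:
c(j) = -8 + sqrt(j) (c(j) = -8 + sqrt(j + 0) = -8 + sqrt(j))
r(p, H) = -4 (r(p, H) = -5 + 1 = -4)
r(c(M(4, -2)), 18)**2 = (-4)**2 = 16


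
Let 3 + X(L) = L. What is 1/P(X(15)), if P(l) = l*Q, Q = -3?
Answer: -1/36 ≈ -0.027778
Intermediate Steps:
X(L) = -3 + L
P(l) = -3*l (P(l) = l*(-3) = -3*l)
1/P(X(15)) = 1/(-3*(-3 + 15)) = 1/(-3*12) = 1/(-36) = -1/36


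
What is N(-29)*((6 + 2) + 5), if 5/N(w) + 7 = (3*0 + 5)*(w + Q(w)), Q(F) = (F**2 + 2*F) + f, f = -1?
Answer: 65/3758 ≈ 0.017296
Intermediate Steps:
Q(F) = -1 + F**2 + 2*F (Q(F) = (F**2 + 2*F) - 1 = -1 + F**2 + 2*F)
N(w) = 5/(-12 + 5*w**2 + 15*w) (N(w) = 5/(-7 + (3*0 + 5)*(w + (-1 + w**2 + 2*w))) = 5/(-7 + (0 + 5)*(-1 + w**2 + 3*w)) = 5/(-7 + 5*(-1 + w**2 + 3*w)) = 5/(-7 + (-5 + 5*w**2 + 15*w)) = 5/(-12 + 5*w**2 + 15*w))
N(-29)*((6 + 2) + 5) = (5/(-12 + 5*(-29)**2 + 15*(-29)))*((6 + 2) + 5) = (5/(-12 + 5*841 - 435))*(8 + 5) = (5/(-12 + 4205 - 435))*13 = (5/3758)*13 = 65/3758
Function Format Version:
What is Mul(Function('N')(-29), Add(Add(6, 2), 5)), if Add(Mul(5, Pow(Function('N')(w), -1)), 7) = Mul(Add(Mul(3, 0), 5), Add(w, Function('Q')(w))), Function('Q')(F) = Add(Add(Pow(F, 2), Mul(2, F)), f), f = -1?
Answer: Rational(65, 3758) ≈ 0.017296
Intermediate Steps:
Function('Q')(F) = Add(-1, Pow(F, 2), Mul(2, F)) (Function('Q')(F) = Add(Add(Pow(F, 2), Mul(2, F)), -1) = Add(-1, Pow(F, 2), Mul(2, F)))
Function('N')(w) = Mul(5, Pow(Add(-12, Mul(5, Pow(w, 2)), Mul(15, w)), -1)) (Function('N')(w) = Mul(5, Pow(Add(-7, Mul(Add(Mul(3, 0), 5), Add(w, Add(-1, Pow(w, 2), Mul(2, w))))), -1)) = Mul(5, Pow(Add(-7, Mul(Add(0, 5), Add(-1, Pow(w, 2), Mul(3, w)))), -1)) = Mul(5, Pow(Add(-7, Mul(5, Add(-1, Pow(w, 2), Mul(3, w)))), -1)) = Mul(5, Pow(Add(-7, Add(-5, Mul(5, Pow(w, 2)), Mul(15, w))), -1)) = Mul(5, Pow(Add(-12, Mul(5, Pow(w, 2)), Mul(15, w)), -1)))
Mul(Function('N')(-29), Add(Add(6, 2), 5)) = Mul(Mul(5, Pow(Add(-12, Mul(5, Pow(-29, 2)), Mul(15, -29)), -1)), Add(Add(6, 2), 5)) = Mul(Mul(5, Pow(Add(-12, Mul(5, 841), -435), -1)), Add(8, 5)) = Mul(Mul(5, Pow(Add(-12, 4205, -435), -1)), 13) = Mul(Mul(5, Pow(3758, -1)), 13) = Mul(Mul(5, Rational(1, 3758)), 13) = Mul(Rational(5, 3758), 13) = Rational(65, 3758)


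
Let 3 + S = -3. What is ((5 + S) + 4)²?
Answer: 9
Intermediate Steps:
S = -6 (S = -3 - 3 = -6)
((5 + S) + 4)² = ((5 - 6) + 4)² = (-1 + 4)² = 3² = 9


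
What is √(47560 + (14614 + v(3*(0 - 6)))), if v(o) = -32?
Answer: √62142 ≈ 249.28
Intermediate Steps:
√(47560 + (14614 + v(3*(0 - 6)))) = √(47560 + (14614 - 32)) = √(47560 + 14582) = √62142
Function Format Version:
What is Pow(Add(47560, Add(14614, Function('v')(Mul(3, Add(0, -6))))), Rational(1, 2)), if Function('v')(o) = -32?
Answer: Pow(62142, Rational(1, 2)) ≈ 249.28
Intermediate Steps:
Pow(Add(47560, Add(14614, Function('v')(Mul(3, Add(0, -6))))), Rational(1, 2)) = Pow(Add(47560, Add(14614, -32)), Rational(1, 2)) = Pow(Add(47560, 14582), Rational(1, 2)) = Pow(62142, Rational(1, 2))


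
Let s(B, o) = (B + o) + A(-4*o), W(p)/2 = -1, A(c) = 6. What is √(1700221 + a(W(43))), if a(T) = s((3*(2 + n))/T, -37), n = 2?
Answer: 2*√425046 ≈ 1303.9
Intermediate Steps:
W(p) = -2 (W(p) = 2*(-1) = -2)
s(B, o) = 6 + B + o (s(B, o) = (B + o) + 6 = 6 + B + o)
a(T) = -31 + 12/T (a(T) = 6 + (3*(2 + 2))/T - 37 = 6 + (3*4)/T - 37 = 6 + 12/T - 37 = -31 + 12/T)
√(1700221 + a(W(43))) = √(1700221 + (-31 + 12/(-2))) = √(1700221 + (-31 + 12*(-½))) = √(1700221 + (-31 - 6)) = √(1700221 - 37) = √1700184 = 2*√425046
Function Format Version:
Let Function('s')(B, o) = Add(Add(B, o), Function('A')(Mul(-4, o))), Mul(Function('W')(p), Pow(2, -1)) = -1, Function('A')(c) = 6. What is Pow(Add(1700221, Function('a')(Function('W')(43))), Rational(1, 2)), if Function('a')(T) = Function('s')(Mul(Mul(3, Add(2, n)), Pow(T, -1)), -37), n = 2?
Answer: Mul(2, Pow(425046, Rational(1, 2))) ≈ 1303.9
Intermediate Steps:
Function('W')(p) = -2 (Function('W')(p) = Mul(2, -1) = -2)
Function('s')(B, o) = Add(6, B, o) (Function('s')(B, o) = Add(Add(B, o), 6) = Add(6, B, o))
Function('a')(T) = Add(-31, Mul(12, Pow(T, -1))) (Function('a')(T) = Add(6, Mul(Mul(3, Add(2, 2)), Pow(T, -1)), -37) = Add(6, Mul(Mul(3, 4), Pow(T, -1)), -37) = Add(6, Mul(12, Pow(T, -1)), -37) = Add(-31, Mul(12, Pow(T, -1))))
Pow(Add(1700221, Function('a')(Function('W')(43))), Rational(1, 2)) = Pow(Add(1700221, Add(-31, Mul(12, Pow(-2, -1)))), Rational(1, 2)) = Pow(Add(1700221, Add(-31, Mul(12, Rational(-1, 2)))), Rational(1, 2)) = Pow(Add(1700221, Add(-31, -6)), Rational(1, 2)) = Pow(Add(1700221, -37), Rational(1, 2)) = Pow(1700184, Rational(1, 2)) = Mul(2, Pow(425046, Rational(1, 2)))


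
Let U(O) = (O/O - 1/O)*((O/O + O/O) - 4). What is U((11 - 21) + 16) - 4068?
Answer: -12209/3 ≈ -4069.7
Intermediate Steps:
U(O) = -2 + 2/O (U(O) = (1 - 1/O)*((1 + 1) - 4) = (1 - 1/O)*(2 - 4) = (1 - 1/O)*(-2) = -2 + 2/O)
U((11 - 21) + 16) - 4068 = (-2 + 2/((11 - 21) + 16)) - 4068 = (-2 + 2/(-10 + 16)) - 4068 = (-2 + 2/6) - 4068 = (-2 + 2*(⅙)) - 4068 = (-2 + ⅓) - 4068 = -5/3 - 4068 = -12209/3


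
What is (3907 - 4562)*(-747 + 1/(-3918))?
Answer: 1917019285/3918 ≈ 4.8929e+5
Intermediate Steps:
(3907 - 4562)*(-747 + 1/(-3918)) = -655*(-747 - 1/3918) = -655*(-2926747/3918) = 1917019285/3918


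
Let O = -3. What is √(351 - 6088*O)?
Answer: √18615 ≈ 136.44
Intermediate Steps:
√(351 - 6088*O) = √(351 - 6088*(-3)) = √(351 + 18264) = √18615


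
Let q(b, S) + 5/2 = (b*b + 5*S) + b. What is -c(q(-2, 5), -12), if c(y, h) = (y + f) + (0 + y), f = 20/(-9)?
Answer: -421/9 ≈ -46.778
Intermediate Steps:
f = -20/9 (f = 20*(-⅑) = -20/9 ≈ -2.2222)
q(b, S) = -5/2 + b + b² + 5*S (q(b, S) = -5/2 + ((b*b + 5*S) + b) = -5/2 + ((b² + 5*S) + b) = -5/2 + (b + b² + 5*S) = -5/2 + b + b² + 5*S)
c(y, h) = -20/9 + 2*y (c(y, h) = (y - 20/9) + (0 + y) = (-20/9 + y) + y = -20/9 + 2*y)
-c(q(-2, 5), -12) = -(-20/9 + 2*(-5/2 - 2 + (-2)² + 5*5)) = -(-20/9 + 2*(-5/2 - 2 + 4 + 25)) = -(-20/9 + 2*(49/2)) = -(-20/9 + 49) = -1*421/9 = -421/9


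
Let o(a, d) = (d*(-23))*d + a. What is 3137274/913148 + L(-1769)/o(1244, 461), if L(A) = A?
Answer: 7666327284149/2231157972186 ≈ 3.4360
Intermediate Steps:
o(a, d) = a - 23*d² (o(a, d) = (-23*d)*d + a = -23*d² + a = a - 23*d²)
3137274/913148 + L(-1769)/o(1244, 461) = 3137274/913148 - 1769/(1244 - 23*461²) = 3137274*(1/913148) - 1769/(1244 - 23*212521) = 1568637/456574 - 1769/(1244 - 4887983) = 1568637/456574 - 1769/(-4886739) = 1568637/456574 - 1769*(-1/4886739) = 1568637/456574 + 1769/4886739 = 7666327284149/2231157972186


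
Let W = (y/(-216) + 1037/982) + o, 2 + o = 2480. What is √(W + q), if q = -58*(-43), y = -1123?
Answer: √1555410876666/17676 ≈ 70.557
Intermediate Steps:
o = 2478 (o = -2 + 2480 = 2478)
q = 2494
W = 263470157/106056 (W = (-1123/(-216) + 1037/982) + 2478 = (-1123*(-1/216) + 1037*(1/982)) + 2478 = (1123/216 + 1037/982) + 2478 = 663389/106056 + 2478 = 263470157/106056 ≈ 2484.3)
√(W + q) = √(263470157/106056 + 2494) = √(527973821/106056) = √1555410876666/17676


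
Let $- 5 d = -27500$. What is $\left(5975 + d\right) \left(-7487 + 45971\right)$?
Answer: $441603900$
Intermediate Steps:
$d = 5500$ ($d = \left(- \frac{1}{5}\right) \left(-27500\right) = 5500$)
$\left(5975 + d\right) \left(-7487 + 45971\right) = \left(5975 + 5500\right) \left(-7487 + 45971\right) = 11475 \cdot 38484 = 441603900$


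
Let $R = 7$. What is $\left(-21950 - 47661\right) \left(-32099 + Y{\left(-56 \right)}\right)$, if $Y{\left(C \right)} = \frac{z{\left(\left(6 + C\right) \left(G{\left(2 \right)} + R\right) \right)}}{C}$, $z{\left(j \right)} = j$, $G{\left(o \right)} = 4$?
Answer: $\frac{62545274667}{28} \approx 2.2338 \cdot 10^{9}$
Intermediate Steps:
$Y{\left(C \right)} = \frac{66 + 11 C}{C}$ ($Y{\left(C \right)} = \frac{\left(6 + C\right) \left(4 + 7\right)}{C} = \frac{\left(6 + C\right) 11}{C} = \frac{66 + 11 C}{C}$)
$\left(-21950 - 47661\right) \left(-32099 + Y{\left(-56 \right)}\right) = \left(-21950 - 47661\right) \left(-32099 + \left(11 + \frac{66}{-56}\right)\right) = - 69611 \left(-32099 + \left(11 + 66 \left(- \frac{1}{56}\right)\right)\right) = - 69611 \left(-32099 + \left(11 - \frac{33}{28}\right)\right) = - 69611 \left(-32099 + \frac{275}{28}\right) = \left(-69611\right) \left(- \frac{898497}{28}\right) = \frac{62545274667}{28}$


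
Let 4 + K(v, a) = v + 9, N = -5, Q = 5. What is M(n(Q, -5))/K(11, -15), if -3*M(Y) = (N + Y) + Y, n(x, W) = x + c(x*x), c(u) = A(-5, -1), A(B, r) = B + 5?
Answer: -5/48 ≈ -0.10417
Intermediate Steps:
A(B, r) = 5 + B
c(u) = 0 (c(u) = 5 - 5 = 0)
K(v, a) = 5 + v (K(v, a) = -4 + (v + 9) = -4 + (9 + v) = 5 + v)
n(x, W) = x (n(x, W) = x + 0 = x)
M(Y) = 5/3 - 2*Y/3 (M(Y) = -((-5 + Y) + Y)/3 = -(-5 + 2*Y)/3 = 5/3 - 2*Y/3)
M(n(Q, -5))/K(11, -15) = (5/3 - 2/3*5)/(5 + 11) = (5/3 - 10/3)/16 = -5/3*1/16 = -5/48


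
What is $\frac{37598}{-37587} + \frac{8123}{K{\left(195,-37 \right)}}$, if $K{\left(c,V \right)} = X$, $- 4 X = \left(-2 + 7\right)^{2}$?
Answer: $- \frac{111110614}{85425} \approx -1300.7$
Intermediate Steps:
$X = - \frac{25}{4}$ ($X = - \frac{\left(-2 + 7\right)^{2}}{4} = - \frac{5^{2}}{4} = \left(- \frac{1}{4}\right) 25 = - \frac{25}{4} \approx -6.25$)
$K{\left(c,V \right)} = - \frac{25}{4}$
$\frac{37598}{-37587} + \frac{8123}{K{\left(195,-37 \right)}} = \frac{37598}{-37587} + \frac{8123}{- \frac{25}{4}} = 37598 \left(- \frac{1}{37587}\right) + 8123 \left(- \frac{4}{25}\right) = - \frac{3418}{3417} - \frac{32492}{25} = - \frac{111110614}{85425}$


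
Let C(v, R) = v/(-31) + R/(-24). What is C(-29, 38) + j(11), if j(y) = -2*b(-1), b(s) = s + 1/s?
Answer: 1247/372 ≈ 3.3521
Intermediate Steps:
C(v, R) = -R/24 - v/31 (C(v, R) = v*(-1/31) + R*(-1/24) = -v/31 - R/24 = -R/24 - v/31)
b(s) = s + 1/s
j(y) = 4 (j(y) = -2*(-1 + 1/(-1)) = -2*(-1 - 1) = -2*(-2) = 4)
C(-29, 38) + j(11) = (-1/24*38 - 1/31*(-29)) + 4 = (-19/12 + 29/31) + 4 = -241/372 + 4 = 1247/372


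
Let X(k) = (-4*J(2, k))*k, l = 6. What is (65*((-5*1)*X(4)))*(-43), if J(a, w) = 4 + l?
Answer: -2236000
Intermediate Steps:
J(a, w) = 10 (J(a, w) = 4 + 6 = 10)
X(k) = -40*k (X(k) = (-4*10)*k = -40*k)
(65*((-5*1)*X(4)))*(-43) = (65*((-5*1)*(-40*4)))*(-43) = (65*(-5*(-160)))*(-43) = (65*800)*(-43) = 52000*(-43) = -2236000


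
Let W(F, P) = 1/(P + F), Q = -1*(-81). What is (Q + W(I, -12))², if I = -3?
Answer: 1473796/225 ≈ 6550.2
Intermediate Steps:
Q = 81
W(F, P) = 1/(F + P)
(Q + W(I, -12))² = (81 + 1/(-3 - 12))² = (81 + 1/(-15))² = (81 - 1/15)² = (1214/15)² = 1473796/225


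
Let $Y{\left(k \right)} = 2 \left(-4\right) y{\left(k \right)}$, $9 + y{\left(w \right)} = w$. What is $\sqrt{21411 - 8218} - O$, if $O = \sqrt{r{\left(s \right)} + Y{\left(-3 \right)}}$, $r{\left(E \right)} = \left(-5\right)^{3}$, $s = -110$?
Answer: $\sqrt{13193} - i \sqrt{29} \approx 114.86 - 5.3852 i$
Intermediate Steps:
$y{\left(w \right)} = -9 + w$
$Y{\left(k \right)} = 72 - 8 k$ ($Y{\left(k \right)} = 2 \left(-4\right) \left(-9 + k\right) = - 8 \left(-9 + k\right) = 72 - 8 k$)
$r{\left(E \right)} = -125$
$O = i \sqrt{29}$ ($O = \sqrt{-125 + \left(72 - -24\right)} = \sqrt{-125 + \left(72 + 24\right)} = \sqrt{-125 + 96} = \sqrt{-29} = i \sqrt{29} \approx 5.3852 i$)
$\sqrt{21411 - 8218} - O = \sqrt{21411 - 8218} - i \sqrt{29} = \sqrt{13193} - i \sqrt{29}$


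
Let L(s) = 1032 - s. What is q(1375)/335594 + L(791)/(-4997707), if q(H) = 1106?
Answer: 389041842/119800034497 ≈ 0.0032474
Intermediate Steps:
q(1375)/335594 + L(791)/(-4997707) = 1106/335594 + (1032 - 1*791)/(-4997707) = 1106*(1/335594) + (1032 - 791)*(-1/4997707) = 79/23971 + 241*(-1/4997707) = 79/23971 - 241/4997707 = 389041842/119800034497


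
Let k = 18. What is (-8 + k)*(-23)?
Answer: -230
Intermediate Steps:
(-8 + k)*(-23) = (-8 + 18)*(-23) = 10*(-23) = -230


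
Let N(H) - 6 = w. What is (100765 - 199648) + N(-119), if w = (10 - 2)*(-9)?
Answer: -98949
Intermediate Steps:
w = -72 (w = 8*(-9) = -72)
N(H) = -66 (N(H) = 6 - 72 = -66)
(100765 - 199648) + N(-119) = (100765 - 199648) - 66 = -98883 - 66 = -98949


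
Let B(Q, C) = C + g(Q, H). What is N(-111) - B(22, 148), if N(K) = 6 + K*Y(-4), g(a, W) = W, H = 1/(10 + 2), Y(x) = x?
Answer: 3623/12 ≈ 301.92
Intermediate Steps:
H = 1/12 ≈ 0.083333
N(K) = 6 - 4*K (N(K) = 6 + K*(-4) = 6 - 4*K)
B(Q, C) = 1/12 + C (B(Q, C) = C + 1/12 = 1/12 + C)
N(-111) - B(22, 148) = (6 - 4*(-111)) - (1/12 + 148) = (6 + 444) - 1*1777/12 = 450 - 1777/12 = 3623/12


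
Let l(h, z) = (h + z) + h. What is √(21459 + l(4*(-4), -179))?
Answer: 16*√83 ≈ 145.77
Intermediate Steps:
l(h, z) = z + 2*h
√(21459 + l(4*(-4), -179)) = √(21459 + (-179 + 2*(4*(-4)))) = √(21459 + (-179 + 2*(-16))) = √(21459 + (-179 - 32)) = √(21459 - 211) = √21248 = 16*√83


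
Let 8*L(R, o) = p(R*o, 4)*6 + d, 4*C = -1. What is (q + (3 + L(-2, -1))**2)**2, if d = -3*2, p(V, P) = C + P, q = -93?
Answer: 297459009/65536 ≈ 4538.9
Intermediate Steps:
C = -1/4 (C = (1/4)*(-1) = -1/4 ≈ -0.25000)
p(V, P) = -1/4 + P
d = -6
L(R, o) = 33/16 (L(R, o) = ((-1/4 + 4)*6 - 6)/8 = ((15/4)*6 - 6)/8 = (45/2 - 6)/8 = (1/8)*(33/2) = 33/16)
(q + (3 + L(-2, -1))**2)**2 = (-93 + (3 + 33/16)**2)**2 = (-93 + (81/16)**2)**2 = (-93 + 6561/256)**2 = (-17247/256)**2 = 297459009/65536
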